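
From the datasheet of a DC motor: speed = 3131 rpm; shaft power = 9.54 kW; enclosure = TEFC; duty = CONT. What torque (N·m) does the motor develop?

ω = 2π × 3131/60 = 327.9 rad/s
τ = P/ω = 9540/327.9 = 29.1 N·m

29.1 N·m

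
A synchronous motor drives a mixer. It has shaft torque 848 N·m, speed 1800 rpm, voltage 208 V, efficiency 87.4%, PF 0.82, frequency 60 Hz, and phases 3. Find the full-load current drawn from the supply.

619 A

ω = 2π×1800/60 = 188.5 rad/s; P_out = τω = 848 × 188.5 = 159848 W
P_in = P_out / η = 159848 / 0.874 = 182892 W
I_L = P_in / (√3·V_L·cosφ) = 182892 / (1.732 × 208 × 0.82) = 619 A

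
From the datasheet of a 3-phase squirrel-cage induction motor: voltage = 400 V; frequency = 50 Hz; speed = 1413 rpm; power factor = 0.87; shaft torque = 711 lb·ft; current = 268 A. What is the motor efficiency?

τ = 711 lb·ft × 1.356 = 964.1 N·m
ω = 2π × 1413/60 = 148 rad/s; P_out = τω = 964.1 × 148 = 142687 W
P_in = √3·V_L·I_L·cosφ = 1.732 × 400 × 268 × 0.87 = 161533 W
η = P_out / P_in = 142687 / 161533 = 0.883 = 88.3%

88.3 %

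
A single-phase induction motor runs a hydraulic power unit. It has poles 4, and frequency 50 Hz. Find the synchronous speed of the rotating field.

1500 rpm

n_s = 120f/p = 120×50/4 = 1500 rpm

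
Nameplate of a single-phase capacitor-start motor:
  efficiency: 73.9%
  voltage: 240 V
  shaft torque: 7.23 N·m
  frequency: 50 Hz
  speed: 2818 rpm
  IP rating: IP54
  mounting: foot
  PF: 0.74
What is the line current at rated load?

ω = 2π×2818/60 = 295.1 rad/s; P_out = τω = 7.23 × 295.1 = 2134 W
P_in = P_out / η = 2134 / 0.739 = 2888 W
I = P_in / (V·cosφ) = 2888 / (240 × 0.74) = 16.3 A

16.3 A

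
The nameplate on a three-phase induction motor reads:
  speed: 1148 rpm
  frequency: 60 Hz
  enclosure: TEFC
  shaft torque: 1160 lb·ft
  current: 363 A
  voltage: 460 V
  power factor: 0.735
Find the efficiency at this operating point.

88.9 %

τ = 1160 lb·ft × 1.356 = 1573 N·m
ω = 2π × 1148/60 = 120.2 rad/s; P_out = τω = 1573 × 120.2 = 189075 W
P_in = √3·V_L·I_L·cosφ = 1.732 × 460 × 363 × 0.735 = 212569 W
η = P_out / P_in = 189075 / 212569 = 0.889 = 88.9%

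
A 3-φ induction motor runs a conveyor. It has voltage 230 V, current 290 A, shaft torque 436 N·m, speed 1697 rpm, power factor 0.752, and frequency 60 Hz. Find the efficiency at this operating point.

ω = 2π × 1697/60 = 177.7 rad/s; P_out = τω = 436 × 177.7 = 77477 W
P_in = √3·V_L·I_L·cosφ = 1.732 × 230 × 290 × 0.752 = 86874 W
η = P_out / P_in = 77477 / 86874 = 0.892 = 89.2%

89.2 %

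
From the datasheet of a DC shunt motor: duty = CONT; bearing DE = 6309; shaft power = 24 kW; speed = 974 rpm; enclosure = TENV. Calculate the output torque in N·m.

ω = 2π × 974/60 = 102 rad/s
τ = P/ω = 24000/102 = 235 N·m

235 N·m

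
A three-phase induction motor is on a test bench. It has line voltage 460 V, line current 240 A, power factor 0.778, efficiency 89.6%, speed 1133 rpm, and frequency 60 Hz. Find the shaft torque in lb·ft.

829 lb·ft

P_in = √3·V·I·cosφ = 1.732 × 460 × 240 × 0.778 = 148764 W
P_out = η·P_in = 0.896 × 148764 = 133293 W
n = 1133 rpm
ω = 2π×1133/60 = 118.6 rad/s
τ = P_out/ω = 133293/118.6 = 1124 N·m
In lb·ft: 1124/1.356 = 829 lb·ft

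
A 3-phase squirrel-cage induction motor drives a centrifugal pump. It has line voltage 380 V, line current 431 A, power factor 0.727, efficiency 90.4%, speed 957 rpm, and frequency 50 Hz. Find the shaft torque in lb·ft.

P_in = √3·V·I·cosφ = 1.732 × 380 × 431 × 0.727 = 206226 W
P_out = η·P_in = 0.904 × 206226 = 186428 W
n = 957 rpm
ω = 2π×957/60 = 100.2 rad/s
τ = P_out/ω = 186428/100.2 = 1861 N·m
In lb·ft: 1861/1.356 = 1370 lb·ft

1370 lb·ft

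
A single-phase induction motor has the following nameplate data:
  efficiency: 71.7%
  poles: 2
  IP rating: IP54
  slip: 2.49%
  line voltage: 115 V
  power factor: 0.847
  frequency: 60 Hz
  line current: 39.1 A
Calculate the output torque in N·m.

7.43 N·m

P_in = V·I·cosφ = 115 × 39.1 × 0.847 = 3809 W
P_out = η·P_in = 0.717 × 3809 = 2731 W
n_s = 120×60/2 = 3600 rpm; n = 3600×(1−0.0249) = 3510 rpm
ω = 2π×3510/60 = 367.6 rad/s
τ = P_out/ω = 2731/367.6 = 7.43 N·m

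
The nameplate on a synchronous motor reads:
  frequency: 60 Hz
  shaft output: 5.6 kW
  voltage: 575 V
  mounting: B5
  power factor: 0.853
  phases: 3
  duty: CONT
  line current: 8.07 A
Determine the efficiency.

81.7 %

P_out = 5.6 kW = 5600 W
P_in = √3·V_L·I_L·cosφ = 1.732 × 575 × 8.07 × 0.853 = 6855 W
η = P_out / P_in = 5600 / 6855 = 0.817 = 81.7%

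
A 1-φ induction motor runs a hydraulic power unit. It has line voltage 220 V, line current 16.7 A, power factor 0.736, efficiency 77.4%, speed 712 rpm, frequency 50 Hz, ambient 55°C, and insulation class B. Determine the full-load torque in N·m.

P_in = V·I·cosφ = 220 × 16.7 × 0.736 = 2704 W
P_out = η·P_in = 0.774 × 2704 = 2093 W
n = 712 rpm
ω = 2π×712/60 = 74.56 rad/s
τ = P_out/ω = 2093/74.56 = 28.1 N·m

28.1 N·m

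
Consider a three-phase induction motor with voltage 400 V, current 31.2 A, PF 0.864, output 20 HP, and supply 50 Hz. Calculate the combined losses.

3.76 kW

P_in = √3·V·I·cosφ = 1.732×400×31.2×0.864 = 18676 W
P_out = 20×746 = 14920 W
Losses = P_in − P_out = 18676 − 14920 = 3756 W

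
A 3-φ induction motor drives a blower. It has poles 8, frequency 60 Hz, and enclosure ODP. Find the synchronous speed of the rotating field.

n_s = 120f/p = 120×60/8 = 900 rpm

900 rpm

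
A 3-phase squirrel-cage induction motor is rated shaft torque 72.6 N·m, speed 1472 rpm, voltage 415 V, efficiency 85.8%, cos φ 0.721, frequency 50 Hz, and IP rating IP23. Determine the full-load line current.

ω = 2π×1472/60 = 154.1 rad/s; P_out = τω = 72.6 × 154.1 = 11188 W
P_in = P_out / η = 11188 / 0.858 = 13040 W
I_L = P_in / (√3·V_L·cosφ) = 13040 / (1.732 × 415 × 0.721) = 25.2 A

25.2 A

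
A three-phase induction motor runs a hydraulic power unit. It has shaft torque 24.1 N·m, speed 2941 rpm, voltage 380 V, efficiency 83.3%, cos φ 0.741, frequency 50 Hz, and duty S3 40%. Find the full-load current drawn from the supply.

18.3 A

ω = 2π×2941/60 = 308 rad/s; P_out = τω = 24.1 × 308 = 7423 W
P_in = P_out / η = 7423 / 0.833 = 8911 W
I_L = P_in / (√3·V_L·cosφ) = 8911 / (1.732 × 380 × 0.741) = 18.3 A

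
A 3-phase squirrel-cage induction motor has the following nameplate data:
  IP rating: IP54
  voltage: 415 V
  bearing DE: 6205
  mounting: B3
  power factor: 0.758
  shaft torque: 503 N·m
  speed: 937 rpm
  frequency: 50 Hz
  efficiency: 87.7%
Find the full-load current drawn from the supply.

103 A

ω = 2π×937/60 = 98.12 rad/s; P_out = τω = 503 × 98.12 = 49354 W
P_in = P_out / η = 49354 / 0.877 = 56276 W
I_L = P_in / (√3·V_L·cosφ) = 56276 / (1.732 × 415 × 0.758) = 103 A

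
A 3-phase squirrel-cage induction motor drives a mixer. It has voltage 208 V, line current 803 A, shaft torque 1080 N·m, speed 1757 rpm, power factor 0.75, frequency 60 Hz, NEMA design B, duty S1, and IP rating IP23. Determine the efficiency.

91.6 %

ω = 2π × 1757/60 = 184 rad/s; P_out = τω = 1080 × 184 = 198720 W
P_in = √3·V_L·I_L·cosφ = 1.732 × 208 × 803 × 0.75 = 216964 W
η = P_out / P_in = 198720 / 216964 = 0.916 = 91.6%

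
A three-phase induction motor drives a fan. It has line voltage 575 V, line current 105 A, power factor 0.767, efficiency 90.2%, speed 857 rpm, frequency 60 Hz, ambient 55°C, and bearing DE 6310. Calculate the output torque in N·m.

P_in = √3·V·I·cosφ = 1.732 × 575 × 105 × 0.767 = 80205 W
P_out = η·P_in = 0.902 × 80205 = 72345 W
n = 857 rpm
ω = 2π×857/60 = 89.74 rad/s
τ = P_out/ω = 72345/89.74 = 806 N·m

806 N·m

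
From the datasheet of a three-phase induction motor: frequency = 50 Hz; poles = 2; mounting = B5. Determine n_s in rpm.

3000 rpm

n_s = 120f/p = 120×50/2 = 3000 rpm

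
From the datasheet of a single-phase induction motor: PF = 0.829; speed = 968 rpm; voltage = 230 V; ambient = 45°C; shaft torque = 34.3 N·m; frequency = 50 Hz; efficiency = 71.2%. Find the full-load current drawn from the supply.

25.6 A

ω = 2π×968/60 = 101.4 rad/s; P_out = τω = 34.3 × 101.4 = 3478 W
P_in = P_out / η = 3478 / 0.712 = 4885 W
I = P_in / (V·cosφ) = 4885 / (230 × 0.829) = 25.6 A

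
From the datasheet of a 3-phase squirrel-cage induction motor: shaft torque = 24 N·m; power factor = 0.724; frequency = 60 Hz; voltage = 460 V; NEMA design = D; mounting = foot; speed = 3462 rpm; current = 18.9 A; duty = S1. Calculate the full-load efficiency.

79.8 %

ω = 2π × 3462/60 = 362.5 rad/s; P_out = τω = 24 × 362.5 = 8700 W
P_in = √3·V_L·I_L·cosφ = 1.732 × 460 × 18.9 × 0.724 = 10902 W
η = P_out / P_in = 8700 / 10902 = 0.798 = 79.8%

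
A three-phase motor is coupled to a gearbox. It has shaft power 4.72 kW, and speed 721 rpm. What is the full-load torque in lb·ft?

46.1 lb·ft

ω = 2π × 721/60 = 75.5 rad/s
τ = P/ω = 4720/75.5 = 62.52 N·m
In lb·ft: 62.52/1.356 = 46.1 lb·ft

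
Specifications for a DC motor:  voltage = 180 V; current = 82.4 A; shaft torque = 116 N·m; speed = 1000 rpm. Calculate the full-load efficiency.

ω = 2π × 1000/60 = 104.7 rad/s; P_out = τω = 116 × 104.7 = 12145 W
P_in = V·I = 180 × 82.4 = 14832 W
η = P_out / P_in = 12145 / 14832 = 0.819 = 81.9%

81.9 %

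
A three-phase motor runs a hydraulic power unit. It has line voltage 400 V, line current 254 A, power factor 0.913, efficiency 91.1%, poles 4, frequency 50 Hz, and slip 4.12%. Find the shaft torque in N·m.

P_in = √3·V·I·cosφ = 1.732 × 400 × 254 × 0.913 = 160662 W
P_out = η·P_in = 0.911 × 160662 = 146363 W
n_s = 120×50/4 = 1500 rpm; n = 1500×(1−0.0412) = 1438 rpm
ω = 2π×1438/60 = 150.6 rad/s
τ = P_out/ω = 146363/150.6 = 972 N·m

972 N·m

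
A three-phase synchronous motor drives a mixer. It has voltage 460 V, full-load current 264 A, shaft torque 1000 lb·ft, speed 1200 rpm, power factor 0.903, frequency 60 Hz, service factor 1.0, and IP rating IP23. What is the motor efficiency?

89.7 %

τ = 1000 lb·ft × 1.356 = 1356 N·m
ω = 2π × 1200/60 = 125.7 rad/s; P_out = τω = 1356 × 125.7 = 170449 W
P_in = √3·V_L·I_L·cosφ = 1.732 × 460 × 264 × 0.903 = 189932 W
η = P_out / P_in = 170449 / 189932 = 0.897 = 89.7%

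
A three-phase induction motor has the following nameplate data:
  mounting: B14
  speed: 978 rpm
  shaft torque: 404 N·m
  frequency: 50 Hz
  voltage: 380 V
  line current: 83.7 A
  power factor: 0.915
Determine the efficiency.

82.1 %

ω = 2π × 978/60 = 102.4 rad/s; P_out = τω = 404 × 102.4 = 41370 W
P_in = √3·V_L·I_L·cosφ = 1.732 × 380 × 83.7 × 0.915 = 50406 W
η = P_out / P_in = 41370 / 50406 = 0.821 = 82.1%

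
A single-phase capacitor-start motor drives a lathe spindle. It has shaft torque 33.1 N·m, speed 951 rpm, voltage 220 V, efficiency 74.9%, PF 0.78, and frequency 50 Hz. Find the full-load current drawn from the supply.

ω = 2π×951/60 = 99.59 rad/s; P_out = τω = 33.1 × 99.59 = 3296 W
P_in = P_out / η = 3296 / 0.749 = 4401 W
I = P_in / (V·cosφ) = 4401 / (220 × 0.78) = 25.6 A

25.6 A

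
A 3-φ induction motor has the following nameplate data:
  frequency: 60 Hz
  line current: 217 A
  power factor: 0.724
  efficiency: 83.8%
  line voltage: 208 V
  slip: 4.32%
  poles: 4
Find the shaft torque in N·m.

263 N·m

P_in = √3·V·I·cosφ = 1.732 × 208 × 217 × 0.724 = 56599 W
P_out = η·P_in = 0.838 × 56599 = 47430 W
n_s = 120×60/4 = 1800 rpm; n = 1800×(1−0.0432) = 1722 rpm
ω = 2π×1722/60 = 180.3 rad/s
τ = P_out/ω = 47430/180.3 = 263 N·m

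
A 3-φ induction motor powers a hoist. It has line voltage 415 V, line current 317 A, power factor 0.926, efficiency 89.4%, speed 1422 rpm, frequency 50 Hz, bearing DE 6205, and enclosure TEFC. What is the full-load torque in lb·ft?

P_in = √3·V·I·cosφ = 1.732 × 415 × 317 × 0.926 = 210992 W
P_out = η·P_in = 0.894 × 210992 = 188627 W
n = 1422 rpm
ω = 2π×1422/60 = 148.9 rad/s
τ = P_out/ω = 188627/148.9 = 1267 N·m
In lb·ft: 1267/1.356 = 934 lb·ft

934 lb·ft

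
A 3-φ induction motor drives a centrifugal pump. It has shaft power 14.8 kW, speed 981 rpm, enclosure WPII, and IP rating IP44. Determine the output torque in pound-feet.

ω = 2π × 981/60 = 102.7 rad/s
τ = P/ω = 14800/102.7 = 144.1 N·m
In lb·ft: 144.1/1.356 = 106 lb·ft

106 lb·ft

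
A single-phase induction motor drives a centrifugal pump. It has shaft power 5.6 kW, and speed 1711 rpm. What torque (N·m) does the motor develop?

ω = 2π × 1711/60 = 179.2 rad/s
τ = P/ω = 5600/179.2 = 31.3 N·m

31.3 N·m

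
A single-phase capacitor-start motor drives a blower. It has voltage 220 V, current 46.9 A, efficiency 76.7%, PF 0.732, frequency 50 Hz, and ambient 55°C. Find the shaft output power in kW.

5.79 kW

P_in = V·I·cosφ = 220 × 46.9 × 0.732 = 7553 W
P_out = η·P_in = 0.767 × 7553 = 5793 W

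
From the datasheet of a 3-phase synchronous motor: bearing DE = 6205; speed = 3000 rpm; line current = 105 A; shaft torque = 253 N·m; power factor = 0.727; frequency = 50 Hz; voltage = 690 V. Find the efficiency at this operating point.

87.1 %

ω = 2π × 3000/60 = 314.2 rad/s; P_out = τω = 253 × 314.2 = 79493 W
P_in = √3·V_L·I_L·cosφ = 1.732 × 690 × 105 × 0.727 = 91226 W
η = P_out / P_in = 79493 / 91226 = 0.871 = 87.1%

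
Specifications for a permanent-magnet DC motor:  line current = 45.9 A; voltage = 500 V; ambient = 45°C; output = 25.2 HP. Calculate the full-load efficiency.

81.9 %

P_out = 25.2 × 746 = 18799 W
P_in = V·I = 500 × 45.9 = 22950 W
η = P_out / P_in = 18799 / 22950 = 0.819 = 81.9%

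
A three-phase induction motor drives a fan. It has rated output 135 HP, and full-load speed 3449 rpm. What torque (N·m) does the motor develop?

P_out = 135 × 746 = 100710 W
ω = 2π × 3449/60 = 361.2 rad/s
τ = P_out/ω = 100710/361.2 = 279 N·m

279 N·m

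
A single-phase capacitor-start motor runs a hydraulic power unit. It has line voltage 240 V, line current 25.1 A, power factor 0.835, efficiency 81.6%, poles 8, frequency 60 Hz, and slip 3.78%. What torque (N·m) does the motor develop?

P_in = V·I·cosφ = 240 × 25.1 × 0.835 = 5030 W
P_out = η·P_in = 0.816 × 5030 = 4104 W
n_s = 120×60/8 = 900 rpm; n = 900×(1−0.0378) = 866 rpm
ω = 2π×866/60 = 90.69 rad/s
τ = P_out/ω = 4104/90.69 = 45.3 N·m

45.3 N·m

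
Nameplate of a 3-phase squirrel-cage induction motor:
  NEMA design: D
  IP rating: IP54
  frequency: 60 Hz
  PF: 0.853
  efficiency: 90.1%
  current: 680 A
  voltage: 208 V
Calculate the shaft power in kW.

188 kW

P_in = √3·V·I·cosφ = 1.732 × 208 × 680 × 0.853 = 208963 W
P_out = η·P_in = 0.901 × 208963 = 188276 W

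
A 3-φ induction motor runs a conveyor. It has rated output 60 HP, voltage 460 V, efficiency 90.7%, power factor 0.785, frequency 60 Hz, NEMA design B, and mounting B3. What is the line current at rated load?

78.9 A

P_out = 60 × 746 = 44760 W
P_in = P_out / η = 44760 / 0.907 = 49350 W
I_L = P_in / (√3·V_L·cosφ) = 49350 / (1.732 × 460 × 0.785) = 78.9 A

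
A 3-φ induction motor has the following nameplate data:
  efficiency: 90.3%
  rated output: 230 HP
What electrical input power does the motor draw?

P_out = 230 × 746 = 171580 W
P_in = P_out/η = 171580/0.903 = 190011 W = 190 kW

190 kW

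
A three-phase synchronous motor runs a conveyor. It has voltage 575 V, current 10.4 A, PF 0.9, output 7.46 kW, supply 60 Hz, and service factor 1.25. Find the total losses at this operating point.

1860 W

P_in = √3·V·I·cosφ = 1.732×575×10.4×0.9 = 9322 W
P_out = 7460 W
Losses = P_in − P_out = 9322 − 7460 = 1862 W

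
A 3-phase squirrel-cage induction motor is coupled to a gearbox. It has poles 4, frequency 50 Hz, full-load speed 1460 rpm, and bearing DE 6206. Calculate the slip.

n_s = 120f/p = 120×50/4 = 1500 rpm
s = (n_s − n)/n_s = (1500 − 1460)/1500 = 0.0267

2.67 %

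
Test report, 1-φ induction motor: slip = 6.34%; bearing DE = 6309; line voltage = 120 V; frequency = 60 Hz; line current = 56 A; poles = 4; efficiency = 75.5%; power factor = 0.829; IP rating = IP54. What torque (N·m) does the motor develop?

P_in = V·I·cosφ = 120 × 56 × 0.829 = 5571 W
P_out = η·P_in = 0.755 × 5571 = 4206 W
n_s = 120×60/4 = 1800 rpm; n = 1800×(1−0.0634) = 1686 rpm
ω = 2π×1686/60 = 176.6 rad/s
τ = P_out/ω = 4206/176.6 = 23.8 N·m

23.8 N·m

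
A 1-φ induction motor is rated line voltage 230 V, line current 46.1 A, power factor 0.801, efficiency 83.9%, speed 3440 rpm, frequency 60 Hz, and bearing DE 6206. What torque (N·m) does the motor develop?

P_in = V·I·cosφ = 230 × 46.1 × 0.801 = 8493 W
P_out = η·P_in = 0.839 × 8493 = 7126 W
n = 3440 rpm
ω = 2π×3440/60 = 360.2 rad/s
τ = P_out/ω = 7126/360.2 = 19.8 N·m

19.8 N·m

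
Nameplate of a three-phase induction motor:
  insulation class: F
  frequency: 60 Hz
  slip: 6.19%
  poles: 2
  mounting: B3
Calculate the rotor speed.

3377 rpm

n_s = 120f/p = 120×60/2 = 3600 rpm
n = n_s(1 − s) = 3600 × (1 − 0.0619) = 3377 rpm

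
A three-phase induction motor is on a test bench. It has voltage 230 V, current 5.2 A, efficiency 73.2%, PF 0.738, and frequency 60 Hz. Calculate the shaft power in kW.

1.12 kW

P_in = √3·V·I·cosφ = 1.732 × 230 × 5.2 × 0.738 = 1529 W
P_out = η·P_in = 0.732 × 1529 = 1119 W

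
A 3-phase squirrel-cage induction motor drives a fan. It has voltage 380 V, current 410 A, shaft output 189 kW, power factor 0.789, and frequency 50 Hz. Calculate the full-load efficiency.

88.8 %

P_out = 189 kW = 189000 W
P_in = √3·V_L·I_L·cosφ = 1.732 × 380 × 410 × 0.789 = 212908 W
η = P_out / P_in = 189000 / 212908 = 0.888 = 88.8%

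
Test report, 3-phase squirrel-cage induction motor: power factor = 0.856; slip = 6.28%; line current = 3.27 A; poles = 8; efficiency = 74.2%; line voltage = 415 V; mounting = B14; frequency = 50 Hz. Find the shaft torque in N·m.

P_in = √3·V·I·cosφ = 1.732 × 415 × 3.27 × 0.856 = 2012 W
P_out = η·P_in = 0.742 × 2012 = 1493 W
n_s = 120×50/8 = 750 rpm; n = 750×(1−0.0628) = 703 rpm
ω = 2π×703/60 = 73.62 rad/s
τ = P_out/ω = 1493/73.62 = 20.3 N·m

20.3 N·m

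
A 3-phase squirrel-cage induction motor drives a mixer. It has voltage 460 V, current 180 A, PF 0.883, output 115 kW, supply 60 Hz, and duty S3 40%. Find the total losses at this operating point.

P_in = √3·V·I·cosφ = 1.732×460×180×0.883 = 126631 W
P_out = 115000 W
Losses = P_in − P_out = 126631 − 115000 = 11631 W

11600 W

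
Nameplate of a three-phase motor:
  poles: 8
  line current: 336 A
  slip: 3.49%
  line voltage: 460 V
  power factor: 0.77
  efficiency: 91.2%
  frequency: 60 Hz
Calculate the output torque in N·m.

P_in = √3·V·I·cosφ = 1.732 × 460 × 336 × 0.77 = 206127 W
P_out = η·P_in = 0.912 × 206127 = 187988 W
n_s = 120×60/8 = 900 rpm; n = 900×(1−0.0349) = 869 rpm
ω = 2π×869/60 = 91 rad/s
τ = P_out/ω = 187988/91 = 2070 N·m

2070 N·m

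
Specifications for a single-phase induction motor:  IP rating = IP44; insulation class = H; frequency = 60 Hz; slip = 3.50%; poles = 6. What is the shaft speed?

1158 rpm

n_s = 120f/p = 120×60/6 = 1200 rpm
n = n_s(1 − s) = 1200 × (1 − 0.035) = 1158 rpm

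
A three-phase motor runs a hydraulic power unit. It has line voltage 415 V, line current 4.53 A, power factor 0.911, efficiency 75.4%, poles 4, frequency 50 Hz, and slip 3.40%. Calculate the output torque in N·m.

P_in = √3·V·I·cosφ = 1.732 × 415 × 4.53 × 0.911 = 2966 W
P_out = η·P_in = 0.754 × 2966 = 2236 W
n_s = 120×50/4 = 1500 rpm; n = 1500×(1−0.034) = 1449 rpm
ω = 2π×1449/60 = 151.7 rad/s
τ = P_out/ω = 2236/151.7 = 14.7 N·m

14.7 N·m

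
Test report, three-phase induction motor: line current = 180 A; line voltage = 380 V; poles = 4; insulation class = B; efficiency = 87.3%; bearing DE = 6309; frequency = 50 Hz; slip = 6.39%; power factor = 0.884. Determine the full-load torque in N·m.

P_in = √3·V·I·cosφ = 1.732 × 380 × 180 × 0.884 = 104726 W
P_out = η·P_in = 0.873 × 104726 = 91426 W
n_s = 120×50/4 = 1500 rpm; n = 1500×(1−0.0639) = 1404 rpm
ω = 2π×1404/60 = 147 rad/s
τ = P_out/ω = 91426/147 = 622 N·m

622 N·m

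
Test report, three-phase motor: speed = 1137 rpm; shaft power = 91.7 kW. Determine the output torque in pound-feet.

ω = 2π × 1137/60 = 119.1 rad/s
τ = P/ω = 91700/119.1 = 769.9 N·m
In lb·ft: 769.9/1.356 = 568 lb·ft

568 lb·ft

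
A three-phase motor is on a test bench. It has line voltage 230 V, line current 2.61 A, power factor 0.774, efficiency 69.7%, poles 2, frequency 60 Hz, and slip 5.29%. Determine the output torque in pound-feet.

1.16 lb·ft

P_in = √3·V·I·cosφ = 1.732 × 230 × 2.61 × 0.774 = 805 W
P_out = η·P_in = 0.697 × 805 = 561 W
n_s = 120×60/2 = 3600 rpm; n = 3600×(1−0.0529) = 3410 rpm
ω = 2π×3410/60 = 357.1 rad/s
τ = P_out/ω = 561/357.1 = 1.571 N·m
In lb·ft: 1.571/1.356 = 1.16 lb·ft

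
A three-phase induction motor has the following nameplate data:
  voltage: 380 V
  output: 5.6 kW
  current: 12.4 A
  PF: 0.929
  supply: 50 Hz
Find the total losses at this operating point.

P_in = √3·V·I·cosφ = 1.732×380×12.4×0.929 = 7582 W
P_out = 5600 W
Losses = P_in − P_out = 7582 − 5600 = 1982 W

1980 W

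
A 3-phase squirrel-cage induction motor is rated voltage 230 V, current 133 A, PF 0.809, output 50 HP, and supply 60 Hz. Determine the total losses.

5.56 kW

P_in = √3·V·I·cosφ = 1.732×230×133×0.809 = 42862 W
P_out = 50×746 = 37300 W
Losses = P_in − P_out = 42862 − 37300 = 5562 W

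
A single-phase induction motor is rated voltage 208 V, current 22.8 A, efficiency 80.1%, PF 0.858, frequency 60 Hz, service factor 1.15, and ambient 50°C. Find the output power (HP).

4.37 HP

P_in = V·I·cosφ = 208 × 22.8 × 0.858 = 4069 W
P_out = η·P_in = 0.801 × 4069 = 3259 W
= 3259/746 = 4.37 HP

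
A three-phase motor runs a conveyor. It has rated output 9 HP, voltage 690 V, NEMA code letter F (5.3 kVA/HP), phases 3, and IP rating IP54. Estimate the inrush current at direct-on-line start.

S_LR = 5.3 × 9 = 47.7 kVA
I_LR = S_LR/(√3·V_L) = 47700/(1.732×690) = 39.9 A

39.9 A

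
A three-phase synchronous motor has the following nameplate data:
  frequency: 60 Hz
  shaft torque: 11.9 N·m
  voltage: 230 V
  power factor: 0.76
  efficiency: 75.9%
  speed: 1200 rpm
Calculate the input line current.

ω = 2π×1200/60 = 125.7 rad/s; P_out = τω = 11.9 × 125.7 = 1496 W
P_in = P_out / η = 1496 / 0.759 = 1971 W
I_L = P_in / (√3·V_L·cosφ) = 1971 / (1.732 × 230 × 0.76) = 6.51 A

6.51 A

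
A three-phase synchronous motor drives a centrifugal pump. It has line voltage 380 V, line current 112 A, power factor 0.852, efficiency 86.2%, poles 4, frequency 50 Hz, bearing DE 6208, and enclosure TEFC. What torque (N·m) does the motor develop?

345 N·m

P_in = √3·V·I·cosφ = 1.732 × 380 × 112 × 0.852 = 62804 W
P_out = η·P_in = 0.862 × 62804 = 54137 W
n = n_s = 120×50/4 = 1500 rpm (synchronous)
ω = 2π×1500/60 = 157.1 rad/s
τ = P_out/ω = 54137/157.1 = 345 N·m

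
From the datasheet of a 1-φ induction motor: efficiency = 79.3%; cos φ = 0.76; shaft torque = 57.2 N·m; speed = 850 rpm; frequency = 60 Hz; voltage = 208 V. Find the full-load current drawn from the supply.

ω = 2π×850/60 = 89.01 rad/s; P_out = τω = 57.2 × 89.01 = 5091 W
P_in = P_out / η = 5091 / 0.793 = 6420 W
I = P_in / (V·cosφ) = 6420 / (208 × 0.76) = 40.6 A

40.6 A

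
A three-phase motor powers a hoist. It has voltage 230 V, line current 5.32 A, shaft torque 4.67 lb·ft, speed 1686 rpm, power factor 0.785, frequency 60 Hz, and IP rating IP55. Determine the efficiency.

67.2 %

τ = 4.67 lb·ft × 1.356 = 6.333 N·m
ω = 2π × 1686/60 = 176.6 rad/s; P_out = τω = 6.333 × 176.6 = 1118 W
P_in = √3·V_L·I_L·cosφ = 1.732 × 230 × 5.32 × 0.785 = 1664 W
η = P_out / P_in = 1118 / 1664 = 0.672 = 67.2%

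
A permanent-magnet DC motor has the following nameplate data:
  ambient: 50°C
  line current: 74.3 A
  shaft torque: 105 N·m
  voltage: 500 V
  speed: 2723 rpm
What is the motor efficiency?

ω = 2π × 2723/60 = 285.2 rad/s; P_out = τω = 105 × 285.2 = 29946 W
P_in = V·I = 500 × 74.3 = 37150 W
η = P_out / P_in = 29946 / 37150 = 0.806 = 80.6%

80.6 %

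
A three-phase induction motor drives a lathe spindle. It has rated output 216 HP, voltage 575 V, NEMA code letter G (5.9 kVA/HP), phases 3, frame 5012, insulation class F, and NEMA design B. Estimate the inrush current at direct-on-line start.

1280 A

S_LR = 5.9 × 216 = 1274.4 kVA
I_LR = S_LR/(√3·V_L) = 1274400/(1.732×575) = 1280 A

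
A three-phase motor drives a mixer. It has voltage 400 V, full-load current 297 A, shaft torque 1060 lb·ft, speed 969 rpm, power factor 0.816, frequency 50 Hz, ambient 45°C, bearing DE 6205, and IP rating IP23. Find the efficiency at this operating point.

τ = 1060 lb·ft × 1.356 = 1437 N·m
ω = 2π × 969/60 = 101.5 rad/s; P_out = τω = 1437 × 101.5 = 145856 W
P_in = √3·V_L·I_L·cosφ = 1.732 × 400 × 297 × 0.816 = 167901 W
η = P_out / P_in = 145856 / 167901 = 0.869 = 86.9%

86.9 %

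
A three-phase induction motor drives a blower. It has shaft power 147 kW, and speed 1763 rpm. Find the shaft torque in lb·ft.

587 lb·ft

ω = 2π × 1763/60 = 184.6 rad/s
τ = P/ω = 147000/184.6 = 796.3 N·m
In lb·ft: 796.3/1.356 = 587 lb·ft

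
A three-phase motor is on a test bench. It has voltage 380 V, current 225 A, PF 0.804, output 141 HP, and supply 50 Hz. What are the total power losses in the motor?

13.9 kW

P_in = √3·V·I·cosφ = 1.732×380×225×0.804 = 119061 W
P_out = 141×746 = 105186 W
Losses = P_in − P_out = 119061 − 105186 = 13875 W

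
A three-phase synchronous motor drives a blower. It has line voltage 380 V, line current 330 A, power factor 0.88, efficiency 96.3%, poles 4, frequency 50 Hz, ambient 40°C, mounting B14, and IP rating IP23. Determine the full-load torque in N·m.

1170 N·m

P_in = √3·V·I·cosφ = 1.732 × 380 × 330 × 0.88 = 191130 W
P_out = η·P_in = 0.963 × 191130 = 184058 W
n = n_s = 120×50/4 = 1500 rpm (synchronous)
ω = 2π×1500/60 = 157.1 rad/s
τ = P_out/ω = 184058/157.1 = 1170 N·m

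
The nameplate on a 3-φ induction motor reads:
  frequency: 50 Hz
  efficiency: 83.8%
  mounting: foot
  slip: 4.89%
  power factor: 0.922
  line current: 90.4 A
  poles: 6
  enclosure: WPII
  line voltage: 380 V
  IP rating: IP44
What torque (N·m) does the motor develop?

462 N·m

P_in = √3·V·I·cosφ = 1.732 × 380 × 90.4 × 0.922 = 54857 W
P_out = η·P_in = 0.838 × 54857 = 45970 W
n_s = 120×50/6 = 1000 rpm; n = 1000×(1−0.0489) = 951 rpm
ω = 2π×951/60 = 99.59 rad/s
τ = P_out/ω = 45970/99.59 = 462 N·m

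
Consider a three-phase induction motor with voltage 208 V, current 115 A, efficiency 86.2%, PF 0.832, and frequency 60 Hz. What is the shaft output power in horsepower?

P_in = √3·V·I·cosφ = 1.732 × 208 × 115 × 0.832 = 34469 W
P_out = η·P_in = 0.862 × 34469 = 29712 W
= 29712/746 = 39.8 HP

39.8 HP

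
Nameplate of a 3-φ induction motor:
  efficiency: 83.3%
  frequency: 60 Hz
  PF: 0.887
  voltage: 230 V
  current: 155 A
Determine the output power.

45.6 kW

P_in = √3·V·I·cosφ = 1.732 × 230 × 155 × 0.887 = 54769 W
P_out = η·P_in = 0.833 × 54769 = 45623 W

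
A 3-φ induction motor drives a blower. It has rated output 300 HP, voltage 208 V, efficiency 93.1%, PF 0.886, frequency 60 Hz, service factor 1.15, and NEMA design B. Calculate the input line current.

753 A

P_out = 300 × 746 = 223800 W
P_in = P_out / η = 223800 / 0.931 = 240387 W
I_L = P_in / (√3·V_L·cosφ) = 240387 / (1.732 × 208 × 0.886) = 753 A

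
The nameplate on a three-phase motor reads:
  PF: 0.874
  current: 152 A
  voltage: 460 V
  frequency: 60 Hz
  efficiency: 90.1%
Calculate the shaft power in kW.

P_in = √3·V·I·cosφ = 1.732 × 460 × 152 × 0.874 = 105843 W
P_out = η·P_in = 0.901 × 105843 = 95365 W

95.4 kW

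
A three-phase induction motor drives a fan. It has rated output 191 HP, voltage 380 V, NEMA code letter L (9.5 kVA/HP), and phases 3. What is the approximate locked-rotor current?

S_LR = 9.5 × 191 = 1814.5 kVA
I_LR = S_LR/(√3·V_L) = 1814500/(1.732×380) = 2760 A

2760 A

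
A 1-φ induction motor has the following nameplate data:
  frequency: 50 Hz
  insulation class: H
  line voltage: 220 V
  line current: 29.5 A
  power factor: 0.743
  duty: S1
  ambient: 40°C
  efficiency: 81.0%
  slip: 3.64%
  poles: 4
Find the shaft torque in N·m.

25.8 N·m

P_in = V·I·cosφ = 220 × 29.5 × 0.743 = 4822 W
P_out = η·P_in = 0.81 × 4822 = 3906 W
n_s = 120×50/4 = 1500 rpm; n = 1500×(1−0.0364) = 1445 rpm
ω = 2π×1445/60 = 151.3 rad/s
τ = P_out/ω = 3906/151.3 = 25.8 N·m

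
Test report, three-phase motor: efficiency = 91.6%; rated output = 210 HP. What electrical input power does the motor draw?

171 kW

P_out = 210 × 746 = 156660 W
P_in = P_out/η = 156660/0.916 = 171026 W = 171 kW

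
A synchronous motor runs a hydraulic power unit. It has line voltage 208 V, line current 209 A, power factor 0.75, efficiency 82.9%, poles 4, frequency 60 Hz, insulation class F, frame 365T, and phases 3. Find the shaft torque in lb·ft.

183 lb·ft

P_in = √3·V·I·cosφ = 1.732 × 208 × 209 × 0.75 = 56470 W
P_out = η·P_in = 0.829 × 56470 = 46814 W
n = n_s = 120×60/4 = 1800 rpm (synchronous)
ω = 2π×1800/60 = 188.5 rad/s
τ = P_out/ω = 46814/188.5 = 248.4 N·m
In lb·ft: 248.4/1.356 = 183 lb·ft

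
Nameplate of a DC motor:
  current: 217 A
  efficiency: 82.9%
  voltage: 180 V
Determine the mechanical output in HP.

43.4 HP

P_in = V·I = 180 × 217 = 39060 W
P_out = η·P_in = 0.829 × 39060 = 32381 W
= 32381/746 = 43.4 HP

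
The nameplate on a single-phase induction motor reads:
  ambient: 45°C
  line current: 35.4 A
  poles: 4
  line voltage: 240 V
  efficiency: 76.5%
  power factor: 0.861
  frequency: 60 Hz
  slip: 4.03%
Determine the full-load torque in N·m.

P_in = V·I·cosφ = 240 × 35.4 × 0.861 = 7315 W
P_out = η·P_in = 0.765 × 7315 = 5596 W
n_s = 120×60/4 = 1800 rpm; n = 1800×(1−0.0403) = 1727 rpm
ω = 2π×1727/60 = 180.9 rad/s
τ = P_out/ω = 5596/180.9 = 30.9 N·m

30.9 N·m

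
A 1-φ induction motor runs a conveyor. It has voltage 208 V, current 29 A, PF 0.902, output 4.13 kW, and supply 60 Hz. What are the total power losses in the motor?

1.31 kW

P_in = V·I·cosφ = 208×29×0.902 = 5441 W
P_out = 4130 W
Losses = P_in − P_out = 5441 − 4130 = 1311 W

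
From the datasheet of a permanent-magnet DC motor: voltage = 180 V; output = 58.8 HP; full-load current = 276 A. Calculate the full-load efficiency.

88.3 %

P_out = 58.8 × 746 = 43865 W
P_in = V·I = 180 × 276 = 49680 W
η = P_out / P_in = 43865 / 49680 = 0.883 = 88.3%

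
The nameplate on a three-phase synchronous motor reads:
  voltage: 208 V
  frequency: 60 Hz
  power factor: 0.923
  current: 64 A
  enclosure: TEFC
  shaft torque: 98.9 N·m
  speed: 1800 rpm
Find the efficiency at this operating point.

ω = 2π × 1800/60 = 188.5 rad/s; P_out = τω = 98.9 × 188.5 = 18643 W
P_in = √3·V_L·I_L·cosφ = 1.732 × 208 × 64 × 0.923 = 21281 W
η = P_out / P_in = 18643 / 21281 = 0.876 = 87.6%

87.6 %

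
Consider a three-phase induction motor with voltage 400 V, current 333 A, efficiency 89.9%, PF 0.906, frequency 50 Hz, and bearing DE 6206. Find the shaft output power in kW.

P_in = √3·V·I·cosφ = 1.732 × 400 × 333 × 0.906 = 209016 W
P_out = η·P_in = 0.899 × 209016 = 187905 W

188 kW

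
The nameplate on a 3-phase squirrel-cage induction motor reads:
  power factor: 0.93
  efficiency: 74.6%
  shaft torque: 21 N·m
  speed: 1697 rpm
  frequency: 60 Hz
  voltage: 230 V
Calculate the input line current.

ω = 2π×1697/60 = 177.7 rad/s; P_out = τω = 21 × 177.7 = 3732 W
P_in = P_out / η = 3732 / 0.746 = 5003 W
I_L = P_in / (√3·V_L·cosφ) = 5003 / (1.732 × 230 × 0.93) = 13.5 A

13.5 A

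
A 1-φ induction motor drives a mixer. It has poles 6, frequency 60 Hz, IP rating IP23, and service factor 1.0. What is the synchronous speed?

n_s = 120f/p = 120×60/6 = 1200 rpm

1200 rpm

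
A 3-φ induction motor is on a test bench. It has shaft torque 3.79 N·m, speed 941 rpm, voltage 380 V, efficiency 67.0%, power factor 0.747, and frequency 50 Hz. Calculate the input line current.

1.13 A

ω = 2π×941/60 = 98.54 rad/s; P_out = τω = 3.79 × 98.54 = 373 W
P_in = P_out / η = 373 / 0.670 = 557 W
I_L = P_in / (√3·V_L·cosφ) = 557 / (1.732 × 380 × 0.747) = 1.13 A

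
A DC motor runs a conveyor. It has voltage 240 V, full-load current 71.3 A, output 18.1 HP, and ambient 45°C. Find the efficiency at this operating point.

78.9 %

P_out = 18.1 × 746 = 13503 W
P_in = V·I = 240 × 71.3 = 17112 W
η = P_out / P_in = 13503 / 17112 = 0.789 = 78.9%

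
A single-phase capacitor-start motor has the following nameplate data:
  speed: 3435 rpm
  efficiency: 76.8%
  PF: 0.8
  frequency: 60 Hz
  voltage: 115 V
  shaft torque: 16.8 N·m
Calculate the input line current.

85.5 A

ω = 2π×3435/60 = 359.7 rad/s; P_out = τω = 16.8 × 359.7 = 6043 W
P_in = P_out / η = 6043 / 0.768 = 7868 W
I = P_in / (V·cosφ) = 7868 / (115 × 0.8) = 85.5 A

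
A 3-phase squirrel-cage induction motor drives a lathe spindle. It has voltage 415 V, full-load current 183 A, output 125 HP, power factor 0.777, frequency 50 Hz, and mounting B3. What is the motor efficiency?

91.2 %

P_out = 125 × 746 = 93250 W
P_in = √3·V_L·I_L·cosφ = 1.732 × 415 × 183 × 0.777 = 102204 W
η = P_out / P_in = 93250 / 102204 = 0.912 = 91.2%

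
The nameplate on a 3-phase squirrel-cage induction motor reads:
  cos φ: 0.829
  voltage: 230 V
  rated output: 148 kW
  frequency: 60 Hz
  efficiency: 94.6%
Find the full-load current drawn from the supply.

P_out = 148 kW = 148000 W
P_in = P_out / η = 148000 / 0.946 = 156448 W
I_L = P_in / (√3·V_L·cosφ) = 156448 / (1.732 × 230 × 0.829) = 474 A

474 A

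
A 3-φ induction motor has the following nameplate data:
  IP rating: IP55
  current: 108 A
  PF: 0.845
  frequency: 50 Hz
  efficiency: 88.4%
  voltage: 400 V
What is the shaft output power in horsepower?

74.9 HP

P_in = √3·V·I·cosφ = 1.732 × 400 × 108 × 0.845 = 63225 W
P_out = η·P_in = 0.884 × 63225 = 55891 W
= 55891/746 = 74.9 HP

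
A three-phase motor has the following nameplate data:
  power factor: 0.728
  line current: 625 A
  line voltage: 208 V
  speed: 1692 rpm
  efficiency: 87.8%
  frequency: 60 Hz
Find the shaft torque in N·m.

P_in = √3·V·I·cosφ = 1.732 × 208 × 625 × 0.728 = 163916 W
P_out = η·P_in = 0.878 × 163916 = 143918 W
n = 1692 rpm
ω = 2π×1692/60 = 177.2 rad/s
τ = P_out/ω = 143918/177.2 = 812 N·m

812 N·m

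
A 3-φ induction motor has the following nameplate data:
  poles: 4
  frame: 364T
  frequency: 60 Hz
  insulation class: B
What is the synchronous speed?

n_s = 120f/p = 120×60/4 = 1800 rpm

1800 rpm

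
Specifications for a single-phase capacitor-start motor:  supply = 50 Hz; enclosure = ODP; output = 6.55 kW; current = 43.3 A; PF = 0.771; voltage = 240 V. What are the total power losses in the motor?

1.46 kW

P_in = V·I·cosφ = 240×43.3×0.771 = 8012 W
P_out = 6550 W
Losses = P_in − P_out = 8012 − 6550 = 1462 W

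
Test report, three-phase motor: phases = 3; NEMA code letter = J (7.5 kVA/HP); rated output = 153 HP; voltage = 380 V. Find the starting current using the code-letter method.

S_LR = 7.5 × 153 = 1147.5 kVA
I_LR = S_LR/(√3·V_L) = 1147500/(1.732×380) = 1740 A

1740 A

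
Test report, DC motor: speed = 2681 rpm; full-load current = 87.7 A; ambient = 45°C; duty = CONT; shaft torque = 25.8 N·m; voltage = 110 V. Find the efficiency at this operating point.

75.1 %

ω = 2π × 2681/60 = 280.8 rad/s; P_out = τω = 25.8 × 280.8 = 7245 W
P_in = V·I = 110 × 87.7 = 9647 W
η = P_out / P_in = 7245 / 9647 = 0.751 = 75.1%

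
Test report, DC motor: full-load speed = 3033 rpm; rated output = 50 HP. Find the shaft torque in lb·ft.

P_out = 50 × 746 = 37300 W
ω = 2π × 3033/60 = 317.6 rad/s
τ = P_out/ω = 37300/317.6 = 117.4 N·m
In lb·ft: 117.4/1.356 = 86.6 lb·ft

86.6 lb·ft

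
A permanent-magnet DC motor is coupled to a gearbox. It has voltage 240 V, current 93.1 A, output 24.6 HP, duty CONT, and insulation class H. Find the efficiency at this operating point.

P_out = 24.6 × 746 = 18352 W
P_in = V·I = 240 × 93.1 = 22344 W
η = P_out / P_in = 18352 / 22344 = 0.821 = 82.1%

82.1 %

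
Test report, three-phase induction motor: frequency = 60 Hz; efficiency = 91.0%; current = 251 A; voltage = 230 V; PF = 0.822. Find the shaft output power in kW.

P_in = √3·V·I·cosφ = 1.732 × 230 × 251 × 0.822 = 82190 W
P_out = η·P_in = 0.91 × 82190 = 74793 W

74.8 kW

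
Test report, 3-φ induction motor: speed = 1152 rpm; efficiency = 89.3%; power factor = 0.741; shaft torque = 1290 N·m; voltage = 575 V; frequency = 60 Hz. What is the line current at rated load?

236 A

ω = 2π×1152/60 = 120.6 rad/s; P_out = τω = 1290 × 120.6 = 155574 W
P_in = P_out / η = 155574 / 0.893 = 174215 W
I_L = P_in / (√3·V_L·cosφ) = 174215 / (1.732 × 575 × 0.741) = 236 A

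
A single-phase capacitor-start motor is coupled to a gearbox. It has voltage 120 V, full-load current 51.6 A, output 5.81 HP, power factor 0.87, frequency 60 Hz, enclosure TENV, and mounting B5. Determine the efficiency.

P_out = 5.81 × 746 = 4334 W
P_in = V·I·cosφ = 120 × 51.6 × 0.87 = 5387 W
η = P_out / P_in = 4334 / 5387 = 0.805 = 80.5%

80.5 %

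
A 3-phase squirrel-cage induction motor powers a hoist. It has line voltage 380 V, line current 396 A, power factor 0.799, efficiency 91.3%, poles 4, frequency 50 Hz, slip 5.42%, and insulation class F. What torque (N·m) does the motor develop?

1280 N·m

P_in = √3·V·I·cosφ = 1.732 × 380 × 396 × 0.799 = 208244 W
P_out = η·P_in = 0.913 × 208244 = 190127 W
n_s = 120×50/4 = 1500 rpm; n = 1500×(1−0.0542) = 1419 rpm
ω = 2π×1419/60 = 148.6 rad/s
τ = P_out/ω = 190127/148.6 = 1280 N·m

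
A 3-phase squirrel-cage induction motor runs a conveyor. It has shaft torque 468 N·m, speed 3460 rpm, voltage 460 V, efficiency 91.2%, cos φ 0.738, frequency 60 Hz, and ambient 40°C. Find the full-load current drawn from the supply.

ω = 2π×3460/60 = 362.3 rad/s; P_out = τω = 468 × 362.3 = 169556 W
P_in = P_out / η = 169556 / 0.912 = 185917 W
I_L = P_in / (√3·V_L·cosφ) = 185917 / (1.732 × 460 × 0.738) = 316 A

316 A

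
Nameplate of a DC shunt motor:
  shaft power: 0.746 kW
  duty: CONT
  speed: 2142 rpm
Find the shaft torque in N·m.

3.33 N·m

ω = 2π × 2142/60 = 224.3 rad/s
τ = P/ω = 746/224.3 = 3.33 N·m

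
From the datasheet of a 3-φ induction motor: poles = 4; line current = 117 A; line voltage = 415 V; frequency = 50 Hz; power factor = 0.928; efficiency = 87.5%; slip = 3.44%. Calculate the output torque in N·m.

P_in = √3·V·I·cosφ = 1.732 × 415 × 117 × 0.928 = 78042 W
P_out = η·P_in = 0.875 × 78042 = 68287 W
n_s = 120×50/4 = 1500 rpm; n = 1500×(1−0.0344) = 1448 rpm
ω = 2π×1448/60 = 151.6 rad/s
τ = P_out/ω = 68287/151.6 = 450 N·m

450 N·m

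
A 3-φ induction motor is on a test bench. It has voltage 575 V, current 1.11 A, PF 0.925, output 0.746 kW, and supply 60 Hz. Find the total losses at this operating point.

P_in = √3·V·I·cosφ = 1.732×575×1.11×0.925 = 1023 W
P_out = 746 W
Losses = P_in − P_out = 1023 − 746 = 277 W

277 W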